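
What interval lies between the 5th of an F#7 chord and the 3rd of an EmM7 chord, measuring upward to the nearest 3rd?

diminished 5th

F#7 has C# as its 5th, and EmM7 has G as its 3rd.
From C# to G: 6 semitones over a fifth = diminished.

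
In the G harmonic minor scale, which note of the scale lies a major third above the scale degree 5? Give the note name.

The scale is G A B♭ C D E♭ F♯.
The scale degree 5 is D; a major third above that is F♯ — scale degree 7.

F#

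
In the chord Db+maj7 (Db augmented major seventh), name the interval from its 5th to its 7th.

Db+maj7 is spelled Db, F, A, C.
So we need the interval from A up to C.
3 letter names make it a third; at 3 semitones (a half step narrower than major) the quality is minor.

minor third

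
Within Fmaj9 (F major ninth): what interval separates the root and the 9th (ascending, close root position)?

M9

Fmaj9 (F major ninth): F-A-C-E-G.
So we need the interval from F up to G.
Counting 9 letters and 14 half steps from F gives a major ninth.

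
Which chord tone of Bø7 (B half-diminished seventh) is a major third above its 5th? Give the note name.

Spelling the chord: B, D, F, A.
The 5th is F. A major third above F is A.
A is the chord's 7th.

A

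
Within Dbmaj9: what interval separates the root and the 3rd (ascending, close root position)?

major third

The chord tones of Dbmaj9 (Db major ninth) are Db–F–Ab–C–Eb.
Root = Db; 3rd = F.
From Db to F is 4 semitones, exactly the major third.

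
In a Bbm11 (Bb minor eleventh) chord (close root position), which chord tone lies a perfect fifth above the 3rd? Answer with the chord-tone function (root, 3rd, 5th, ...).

7th

Bb minor eleventh is spelled Bb–Db–F–Ab–C–Eb.
The 3rd is Db. A perfect fifth above Db is Ab.
Ab is the chord's 7th.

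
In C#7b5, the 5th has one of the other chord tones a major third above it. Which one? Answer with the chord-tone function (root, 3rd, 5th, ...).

7th

C#7b5 (C# dominant seventh flat five) is spelled C#-E#-G-B.
The 5th is G. A major third above G is B.
B is the chord's 7th.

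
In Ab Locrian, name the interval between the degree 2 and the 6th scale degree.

Spelling Ab Locrian: Ab Bbb Cb Db Ebb Fb Gb.
The degree 2 is Bbb and the degree 6 is Fb.
From Bbb to Fb is 7 semitones, exactly the perfect fifth.

perfect fifth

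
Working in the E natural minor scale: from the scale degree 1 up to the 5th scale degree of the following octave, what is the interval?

Spelling the E natural minor scale: E F# G A B C D.
So we need the interval from E up to B.
Counting 12 letters and 19 half steps from E gives a perfect twelfth.

P12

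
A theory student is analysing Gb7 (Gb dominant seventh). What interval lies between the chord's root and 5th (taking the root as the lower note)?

Spelling the chord: Gb, Bb, Db, Fb.
So we need the interval from Gb up to Db.
Gb up to Db spans 5 letter names and 7 semitones — a perfect fifth.

perfect 5th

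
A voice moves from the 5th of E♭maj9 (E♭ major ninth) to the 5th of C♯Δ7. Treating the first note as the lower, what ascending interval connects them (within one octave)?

augmented sixth

E♭maj9 (E♭ major ninth) has B♭ as its 5th, and C♯Δ7 has G♯ as its 5th.
6 letter names make it a sixth; at 10 semitones (a half step wider than major) the quality is augmented.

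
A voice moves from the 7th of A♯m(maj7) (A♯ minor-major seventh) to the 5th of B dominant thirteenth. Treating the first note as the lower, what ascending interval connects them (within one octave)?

diminished 7th

The 7th of A♯m(maj7) (A♯ minor-major seventh) is G𝄪; the 5th of B dominant thirteenth is F♯.
7 letter names make it a seventh; at 9 semitones (a whole step narrower than major) the quality is diminished.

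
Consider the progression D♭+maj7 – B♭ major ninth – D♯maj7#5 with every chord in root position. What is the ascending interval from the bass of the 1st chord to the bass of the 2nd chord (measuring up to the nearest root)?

major sixth

The roots are D♭ and B♭.
Counting 6 letters and 9 half steps from D♭ gives a major sixth.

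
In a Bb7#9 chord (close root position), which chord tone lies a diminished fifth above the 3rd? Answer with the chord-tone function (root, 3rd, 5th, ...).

7th

Bb7#9 is spelled Bb, D, F, Ab, C#.
The 3rd is D. A diminished fifth above D is Ab.
Ab is the chord's 7th.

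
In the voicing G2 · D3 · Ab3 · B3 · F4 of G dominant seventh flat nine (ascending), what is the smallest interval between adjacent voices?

Adjacent intervals: G2→D3 = perfect fifth; D3→Ab3 = diminished fifth; Ab3→B3 = augmented second; B3→F4 = diminished fifth.
The smallest is Ab3 to B3, an augmented second (3 semitones).

augmented second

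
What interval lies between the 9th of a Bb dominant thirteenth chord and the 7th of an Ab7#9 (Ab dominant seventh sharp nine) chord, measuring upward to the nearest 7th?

The 9th of Bb dominant thirteenth is C; the 7th of Ab7#9 (Ab dominant seventh sharp nine) is Gb.
C up to Gb is 6 semitones, a half step narrower than a perfect fifth, so the interval is diminished.

diminished fifth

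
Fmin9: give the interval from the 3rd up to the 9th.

The chord tones of Fmin9 are F-A♭-C-E♭-G.
The 3rd is A♭ and the 9th is G.
A♭ up to G spans 7 letter names and 11 semitones — a major seventh.

major seventh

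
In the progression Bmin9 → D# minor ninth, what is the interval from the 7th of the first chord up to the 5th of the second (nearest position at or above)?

Bmin9 has A as its 7th, and D# minor ninth has A# as its 5th.
From A to A#: 1 semitone over a unison = augmented.

augmented 1st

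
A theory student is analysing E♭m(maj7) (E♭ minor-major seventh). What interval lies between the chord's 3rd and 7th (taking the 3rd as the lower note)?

augmented fifth

E♭ minor-major seventh: E♭, G♭, B♭, D.
So we need the interval from G♭ up to D.
G♭ up to D is 8 semitones, a half step wider than a perfect fifth, so the interval is augmented.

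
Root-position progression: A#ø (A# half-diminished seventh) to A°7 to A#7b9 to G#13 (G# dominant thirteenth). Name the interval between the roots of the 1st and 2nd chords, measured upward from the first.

The roots are A# and A.
A# up to A is 11 semitones, a half step narrower than a perfect octave, so the interval is diminished.

diminished octave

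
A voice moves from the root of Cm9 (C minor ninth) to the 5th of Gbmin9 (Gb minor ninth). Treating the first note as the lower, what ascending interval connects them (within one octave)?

minor second

Cm9 (C minor ninth) has C as its root, and Gbmin9 (Gb minor ninth) has Db as its 5th.
From C to Db: 1 semitone over a second = minor.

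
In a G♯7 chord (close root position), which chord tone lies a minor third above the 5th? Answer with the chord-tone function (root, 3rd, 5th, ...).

7th

G♯7 (G♯ dominant seventh) is spelled G♯–B♯–D♯–F♯.
The 5th is D♯. A minor third above D♯ is F♯.
F♯ is the chord's 7th.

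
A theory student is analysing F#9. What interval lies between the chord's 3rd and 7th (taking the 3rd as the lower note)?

diminished 5th

F#9: F# A# C# E G#.
3rd = A#; 7th = E.
5 letter names make it a fifth; at 6 semitones (a half step narrower than perfect) the quality is diminished.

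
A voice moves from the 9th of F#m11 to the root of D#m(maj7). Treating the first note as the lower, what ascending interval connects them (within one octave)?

F#m11 has G# as its 9th, and D#m(maj7) has D# as its root.
From G# to D# is 7 semitones, exactly the perfect fifth.

P5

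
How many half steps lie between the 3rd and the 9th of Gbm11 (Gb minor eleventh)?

Spelling the chord: Gb, Bbb, Db, Fb, Ab, Cb.
Bbb to Ab is a major seventh: 11 semitones.

11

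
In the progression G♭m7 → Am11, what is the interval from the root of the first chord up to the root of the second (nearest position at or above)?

A2

G♭m7 has G♭ as its root, and Am11 has A as its root.
2 letter names make it a second; at 3 semitones (a half step wider than major) the quality is augmented.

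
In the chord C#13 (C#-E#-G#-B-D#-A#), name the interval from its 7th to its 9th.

M3

That puts B below D#.
Counting 3 letters and 4 half steps from B gives a major third.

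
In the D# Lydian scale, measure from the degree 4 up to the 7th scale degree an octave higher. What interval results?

The scale runs D# E# F## G## A# B# C##.
That puts G## below C##.
From G## to C## is 17 semitones, exactly the perfect eleventh.

perfect eleventh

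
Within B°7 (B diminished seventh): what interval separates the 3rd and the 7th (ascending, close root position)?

B°7 (B diminished seventh): B–D–F–Ab.
So we need the interval from D up to Ab.
From D to Ab: 6 semitones over a fifth = diminished.

d5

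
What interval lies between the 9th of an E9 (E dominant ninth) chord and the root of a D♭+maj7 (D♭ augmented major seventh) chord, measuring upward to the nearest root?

E9 (E dominant ninth) has F♯ as its 9th, and D♭+maj7 (D♭ augmented major seventh) has D♭ as its root.
From F♯ to D♭: 7 semitones over a sixth = diminished.

diminished sixth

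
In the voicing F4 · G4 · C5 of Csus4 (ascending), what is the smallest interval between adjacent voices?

Adjacent intervals: F4→G4 = major second; G4→C5 = perfect fourth.
The smallest is F4 to G4, a major second (2 semitones).

major second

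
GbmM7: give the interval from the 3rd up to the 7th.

augmented fifth

The chord tones of GbmM7 are Gb-Bbb-Db-F.
That puts Bbb below F.
Bbb up to F is 8 semitones, a half step wider than a perfect fifth, so the interval is augmented.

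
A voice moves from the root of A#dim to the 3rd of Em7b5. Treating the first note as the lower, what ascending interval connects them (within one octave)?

The root of A#dim is A#; the 3rd of Em7b5 is G.
A# up to G is 9 semitones, a whole step narrower than a major seventh, so the interval is diminished.

d7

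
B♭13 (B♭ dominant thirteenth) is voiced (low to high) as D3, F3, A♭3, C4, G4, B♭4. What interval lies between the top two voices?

minor third

Those voices are G4 and B♭4.
G up to B♭ is 3 semitones, a half step narrower than a major third, so the interval is minor.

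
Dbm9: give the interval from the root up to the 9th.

major ninth

Spelling the chord: Db, Fb, Ab, Cb, Eb.
Root = Db; 9th = Eb.
Counting 9 letters and 14 half steps from Db gives a major ninth.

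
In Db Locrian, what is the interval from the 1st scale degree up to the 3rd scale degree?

minor third

The scale runs Db Ebb Fb Gb Abb Bbb Cb.
The 1st scale degree is Db and the degree 3 is Fb.
Db up to Fb is 3 semitones, a half step narrower than a major third, so the interval is minor.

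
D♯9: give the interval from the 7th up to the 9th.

M3

The chord tones of D♯9 (D♯ dominant ninth) are D♯–F𝄪–A♯–C♯–E♯.
That puts C♯ below E♯.
From C♯ to E♯ is 4 semitones, exactly the major third.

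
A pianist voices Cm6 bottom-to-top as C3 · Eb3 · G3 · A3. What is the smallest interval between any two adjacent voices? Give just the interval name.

Adjacent intervals: C3→Eb3 = minor third; Eb3→G3 = major third; G3→A3 = major second.
The smallest is G3 to A3, a major second (2 semitones).

major second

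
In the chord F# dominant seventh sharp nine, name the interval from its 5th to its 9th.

augmented fifth

F#7#9 (F# dominant seventh sharp nine) is spelled F#-A#-C#-E-G##.
The 5th is C# and the 9th is G##.
From C# to G##: 8 semitones over a fifth = augmented.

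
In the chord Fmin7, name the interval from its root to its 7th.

The chord tones of Fmin7 (F minor seventh) are F-A♭-C-E♭.
That puts F below E♭.
7 letter names make it a seventh; at 10 semitones (a half step narrower than major) the quality is minor.

m7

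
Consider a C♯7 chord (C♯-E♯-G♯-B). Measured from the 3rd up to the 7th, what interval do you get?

diminished fifth

The 3rd is E♯ and the 7th is B.
From E♯ to B: 6 semitones over a fifth = diminished.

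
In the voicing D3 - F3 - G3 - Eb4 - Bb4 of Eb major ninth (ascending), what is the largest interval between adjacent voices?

minor sixth

Adjacent intervals: D3→F3 = minor third; F3→G3 = major second; G3→Eb4 = minor sixth; Eb4→Bb4 = perfect fifth.
The largest is G3 to Eb4, a minor sixth (8 semitones).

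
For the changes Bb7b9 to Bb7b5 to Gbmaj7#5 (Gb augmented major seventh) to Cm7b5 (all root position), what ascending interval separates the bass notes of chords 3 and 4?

The roots are Gb and C.
From Gb to C: 6 semitones over a fourth = augmented.

augmented fourth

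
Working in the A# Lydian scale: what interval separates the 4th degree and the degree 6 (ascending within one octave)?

minor third

The scale runs A# B# C## D## E# F## G##.
So we need the interval from D## up to F##.
3 letter names make it a third; at 3 semitones (a half step narrower than major) the quality is minor.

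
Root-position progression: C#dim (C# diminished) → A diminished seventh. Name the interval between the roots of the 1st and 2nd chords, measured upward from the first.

The roots are C# and A.
C# up to A is 8 semitones, a half step narrower than a major sixth, so the interval is minor.

m6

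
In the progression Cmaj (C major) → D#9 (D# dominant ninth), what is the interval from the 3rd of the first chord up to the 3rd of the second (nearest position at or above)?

augmented 2nd

Cmaj (C major) has E as its 3rd, and D#9 (D# dominant ninth) has F## as its 3rd.
E up to F## is 3 semitones, a half step wider than a major second, so the interval is augmented.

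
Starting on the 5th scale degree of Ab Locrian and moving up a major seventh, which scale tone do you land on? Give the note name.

The scale is Ab Bbb Cb Db Ebb Fb Gb.
The 5th scale degree is Ebb; a major seventh above that is Db — scale degree 4.

Db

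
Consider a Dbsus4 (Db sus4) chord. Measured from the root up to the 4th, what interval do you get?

P4

Spelling the chord: Db-Gb-Ab.
That puts Db below Gb.
From Db to Gb is 5 semitones, exactly the perfect fourth.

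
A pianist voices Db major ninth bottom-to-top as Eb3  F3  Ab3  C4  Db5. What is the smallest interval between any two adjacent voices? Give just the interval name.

major second

Adjacent intervals: Eb3→F3 = major second; F3→Ab3 = minor third; Ab3→C4 = major third; C4→Db5 = minor ninth.
The smallest is Eb3 to F3, a major second (2 semitones).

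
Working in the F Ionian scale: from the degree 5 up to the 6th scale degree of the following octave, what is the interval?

major ninth

Spelling the F Ionian scale: F G A Bb C D E.
So we need the interval from C up to D.
From C to D is 14 semitones, exactly the major ninth.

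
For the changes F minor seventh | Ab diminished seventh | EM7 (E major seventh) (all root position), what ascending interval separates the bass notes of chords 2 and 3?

The roots are Ab and E.
Ab up to E is 8 semitones, a half step wider than a perfect fifth, so the interval is augmented.

augmented fifth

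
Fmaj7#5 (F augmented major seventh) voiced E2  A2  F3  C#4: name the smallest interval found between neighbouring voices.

Adjacent intervals: E2→A2 = perfect fourth; A2→F3 = minor sixth; F3→C#4 = augmented fifth.
The smallest is E2 to A2, a perfect fourth (5 semitones).

perfect 4th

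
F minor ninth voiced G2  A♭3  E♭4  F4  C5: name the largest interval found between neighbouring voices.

minor 9th

Adjacent intervals: G2→A♭3 = minor ninth; A♭3→E♭4 = perfect fifth; E♭4→F4 = major second; F4→C5 = perfect fifth.
The largest is G2 to A♭3, a minor ninth (13 semitones).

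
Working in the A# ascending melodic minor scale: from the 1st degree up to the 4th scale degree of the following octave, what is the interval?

The scale runs A# B# C# D# E# F## G##.
So we need the interval from A# up to D#.
Counting 11 letters and 17 half steps from A# gives a perfect eleventh.

perfect eleventh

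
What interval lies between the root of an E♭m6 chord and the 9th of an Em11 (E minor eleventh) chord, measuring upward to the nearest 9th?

E♭m6 has E♭ as its root, and Em11 (E minor eleventh) has F♯ as its 9th.
E♭ up to F♯ is 3 semitones, a half step wider than a major second, so the interval is augmented.

A2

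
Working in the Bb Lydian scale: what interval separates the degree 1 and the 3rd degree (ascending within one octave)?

The scale runs Bb C D E F G A.
So we need the interval from Bb up to D.
Counting 3 letters and 4 half steps from Bb gives a major third.

M3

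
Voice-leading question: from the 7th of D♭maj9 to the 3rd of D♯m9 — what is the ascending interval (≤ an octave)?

D♭maj9 has C as its 7th, and D♯m9 has F♯ as its 3rd.
4 letter names make it a fourth; at 6 semitones (a half step wider than perfect) the quality is augmented.

augmented fourth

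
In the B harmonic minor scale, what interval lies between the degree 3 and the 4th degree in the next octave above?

major ninth

Spelling the B harmonic minor scale: B C♯ D E F♯ G A♯.
The degree 3 is D and the 4th degree (up an octave) is E.
Counting 9 letters and 14 half steps from D gives a major ninth.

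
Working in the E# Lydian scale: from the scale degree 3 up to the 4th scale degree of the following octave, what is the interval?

major ninth

The scale runs E# F## G## A## B# C## D##.
So we need the interval from G## up to A##.
From G## to A## is 14 semitones, exactly the major ninth.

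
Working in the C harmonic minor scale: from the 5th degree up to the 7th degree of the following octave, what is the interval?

The scale runs C D E♭ F G A♭ B.
The 5th degree is G and the degree 7 (up an octave) is B.
From G to B is 16 semitones, exactly the major tenth.

M10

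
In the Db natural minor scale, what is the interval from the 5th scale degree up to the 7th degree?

Spelling the Db natural minor scale: Db Eb Fb Gb Ab Bbb Cb.
So we need the interval from Ab up to Cb.
From Ab to Cb: 3 semitones over a third = minor.

m3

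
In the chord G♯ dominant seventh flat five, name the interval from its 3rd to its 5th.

diminished third

G♯7b5 is spelled G♯ B♯ D F♯.
3rd = B♯; 5th = D.
3 letter names make it a third; at 2 semitones (a whole step narrower than major) the quality is diminished.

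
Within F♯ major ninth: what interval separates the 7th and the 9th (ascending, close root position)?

m3

Spelling the chord: F♯ A♯ C♯ E♯ G♯.
So we need the interval from E♯ up to G♯.
3 letter names make it a third; at 3 semitones (a half step narrower than major) the quality is minor.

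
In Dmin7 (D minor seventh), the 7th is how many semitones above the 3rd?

Spelling the chord: D-F-A-C.
F to C is a perfect fifth: 7 semitones.

7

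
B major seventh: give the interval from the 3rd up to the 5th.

Bmaj7 is spelled B-D#-F#-A#.
So we need the interval from D# up to F#.
From D# to F#: 3 semitones over a third = minor.

minor third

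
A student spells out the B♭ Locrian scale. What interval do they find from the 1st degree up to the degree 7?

minor seventh

Spelling the B♭ Locrian scale: B♭ C♭ D♭ E♭ F♭ G♭ A♭.
So we need the interval from B♭ up to A♭.
B♭ up to A♭ is 10 semitones, a half step narrower than a major seventh, so the interval is minor.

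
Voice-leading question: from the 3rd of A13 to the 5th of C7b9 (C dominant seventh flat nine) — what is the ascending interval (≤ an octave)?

The 3rd of A13 is C#; the 5th of C7b9 (C dominant seventh flat nine) is G.
From C# to G: 6 semitones over a fifth = diminished.

diminished 5th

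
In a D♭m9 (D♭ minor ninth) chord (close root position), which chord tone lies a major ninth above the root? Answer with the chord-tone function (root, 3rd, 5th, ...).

D♭m9 (D♭ minor ninth) is spelled D♭–F♭–A♭–C♭–E♭.
The root is D♭. A major ninth above D♭ is E♭.
E♭ is the chord's 9th.

9th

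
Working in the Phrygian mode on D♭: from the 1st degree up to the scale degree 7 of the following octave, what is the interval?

D♭ phrygian: D♭ E𝄫 F♭ G♭ A♭ B𝄫 C♭.
So we need the interval from D♭ up to C♭.
From D♭ to C♭: 22 semitones over a fourteenth = minor.

minor fourteenth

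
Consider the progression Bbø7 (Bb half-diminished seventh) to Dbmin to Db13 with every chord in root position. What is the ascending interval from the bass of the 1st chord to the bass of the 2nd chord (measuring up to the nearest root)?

minor 3rd

The roots are Bb and Db.
3 letter names make it a third; at 3 semitones (a half step narrower than major) the quality is minor.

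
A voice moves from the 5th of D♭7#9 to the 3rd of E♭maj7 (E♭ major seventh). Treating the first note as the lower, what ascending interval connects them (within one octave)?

The 5th of D♭7#9 is A♭; the 3rd of E♭maj7 (E♭ major seventh) is G.
From A♭ to G is 11 semitones, exactly the major seventh.

major seventh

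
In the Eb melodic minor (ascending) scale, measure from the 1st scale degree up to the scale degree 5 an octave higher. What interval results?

perfect twelfth

The scale runs Eb F Gb Ab Bb C D.
So we need the interval from Eb up to Bb.
Counting 12 letters and 19 half steps from Eb gives a perfect twelfth.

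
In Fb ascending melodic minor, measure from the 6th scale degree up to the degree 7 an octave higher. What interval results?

major ninth

Spelling Fb ascending melodic minor: Fb Gb Abb Bbb Cb Db Eb.
6th scale degree = Db; 7th scale degree (up an octave) = Eb.
Counting 9 letters and 14 half steps from Db gives a major ninth.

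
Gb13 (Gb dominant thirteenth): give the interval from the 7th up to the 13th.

M7

Gb13: Gb-Bb-Db-Fb-Ab-Eb.
So we need the interval from Fb up to Eb.
From Fb to Eb is 11 semitones, exactly the major seventh.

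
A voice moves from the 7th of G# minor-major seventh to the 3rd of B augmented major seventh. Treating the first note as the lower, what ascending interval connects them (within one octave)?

G# minor-major seventh has F## as its 7th, and B augmented major seventh has D# as its 3rd.
6 letter names make it a sixth; at 8 semitones (a half step narrower than major) the quality is minor.

m6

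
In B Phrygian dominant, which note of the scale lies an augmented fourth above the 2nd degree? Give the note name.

The scale is B C D♯ E F♯ G A.
The 2nd degree is C; an augmented fourth above that is F♯ — scale degree 5.

F#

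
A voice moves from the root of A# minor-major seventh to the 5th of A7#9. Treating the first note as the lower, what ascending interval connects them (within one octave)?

diminished 5th

A# minor-major seventh has A# as its root, and A7#9 has E as its 5th.
From A# to E: 6 semitones over a fifth = diminished.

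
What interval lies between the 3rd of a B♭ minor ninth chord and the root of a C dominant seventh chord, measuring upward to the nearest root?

B♭ minor ninth has D♭ as its 3rd, and C dominant seventh has C as its root.
From D♭ to C is 11 semitones, exactly the major seventh.

major seventh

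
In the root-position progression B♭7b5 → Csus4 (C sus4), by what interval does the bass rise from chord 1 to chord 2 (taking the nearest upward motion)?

major 2nd

The roots are B♭ and C.
Counting 2 letters and 2 half steps from B♭ gives a major second.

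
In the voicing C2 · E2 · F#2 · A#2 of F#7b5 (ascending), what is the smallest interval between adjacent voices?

major second

Adjacent intervals: C2→E2 = major third; E2→F#2 = major second; F#2→A#2 = major third.
The smallest is E2 to F#2, a major second (2 semitones).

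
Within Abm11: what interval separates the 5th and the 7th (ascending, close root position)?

minor third

Abm11: Ab-Cb-Eb-Gb-Bb-Db.
So we need the interval from Eb up to Gb.
3 letter names make it a third; at 3 semitones (a half step narrower than major) the quality is minor.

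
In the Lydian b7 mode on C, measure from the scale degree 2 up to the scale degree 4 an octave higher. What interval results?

C lydian dominant: C D E F# G A Bb.
That puts D below F#.
D up to F# spans 10 letter names and 16 semitones — a major tenth.

major tenth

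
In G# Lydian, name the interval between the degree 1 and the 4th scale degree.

Spelling G# Lydian: G# A# B# C## D# E# F##.
So we need the interval from G# up to C##.
G# up to C## is 6 semitones, a half step wider than a perfect fourth, so the interval is augmented.

augmented 4th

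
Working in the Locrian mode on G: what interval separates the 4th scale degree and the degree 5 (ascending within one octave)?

G locrian: G Ab Bb C Db Eb F.
4th scale degree = C; degree 5 = Db.
C up to Db is 1 semitone, a half step narrower than a major second, so the interval is minor.

minor second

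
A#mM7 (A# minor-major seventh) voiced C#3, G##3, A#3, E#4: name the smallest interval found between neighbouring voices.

Adjacent intervals: C#3→G##3 = augmented fifth; G##3→A#3 = minor second; A#3→E#4 = perfect fifth.
The smallest is G##3 to A#3, a minor second (1 semitone).

minor second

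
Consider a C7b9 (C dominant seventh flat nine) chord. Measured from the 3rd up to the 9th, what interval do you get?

C7b9 (C dominant seventh flat nine) is spelled C–E–G–Bb–Db.
So we need the interval from E up to Db.
From E to Db: 9 semitones over a seventh = diminished.

diminished seventh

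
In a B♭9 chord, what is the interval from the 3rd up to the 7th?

diminished fifth

B♭9 is spelled B♭ D F A♭ C.
The 3rd is D and the 7th is A♭.
D up to A♭ is 6 semitones, a half step narrower than a perfect fifth, so the interval is diminished.
That tritone between 3rd and 7th is what gives the dominant seventh its pull toward resolution.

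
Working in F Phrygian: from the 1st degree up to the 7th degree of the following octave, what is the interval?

minor fourteenth

The scale runs F G♭ A♭ B♭ C D♭ E♭.
So we need the interval from F up to E♭.
From F to E♭: 22 semitones over a fourteenth = minor.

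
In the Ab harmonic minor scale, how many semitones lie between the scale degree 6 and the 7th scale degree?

3

The scale is Ab Bb Cb Db Eb Fb G.
Fb up to G is an augmented second — 3 semitones.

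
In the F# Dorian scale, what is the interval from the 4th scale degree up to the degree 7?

F# dorian: F# G# A B C# D# E.
4th scale degree = B; degree 7 = E.
From B to E is 5 semitones, exactly the perfect fourth.

perfect fourth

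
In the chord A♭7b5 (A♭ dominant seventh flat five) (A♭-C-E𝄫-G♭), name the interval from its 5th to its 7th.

M3

That puts E𝄫 below G♭.
E𝄫 up to G♭ spans 3 letter names and 4 semitones — a major third.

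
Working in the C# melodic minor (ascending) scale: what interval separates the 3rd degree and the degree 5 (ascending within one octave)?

major 3rd

The scale runs C# D# E F# G# A# B#.
That puts E below G#.
E up to G# spans 3 letter names and 4 semitones — a major third.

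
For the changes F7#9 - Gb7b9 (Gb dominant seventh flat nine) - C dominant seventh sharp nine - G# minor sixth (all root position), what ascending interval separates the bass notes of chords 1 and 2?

The roots are F and Gb.
From F to Gb: 1 semitone over a second = minor.

minor second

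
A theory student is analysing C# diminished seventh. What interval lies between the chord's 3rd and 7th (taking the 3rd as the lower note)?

The chord tones of C#dim7 are C#-E-G-Bb.
The 3rd is E and the 7th is Bb.
E up to Bb is 6 semitones, a half step narrower than a perfect fifth, so the interval is diminished.

d5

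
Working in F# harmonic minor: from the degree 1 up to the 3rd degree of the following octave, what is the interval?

Spelling F# harmonic minor: F# G# A B C# D E#.
So we need the interval from F# up to A.
10 letter names make it a tenth; at 15 semitones (a half step narrower than major) the quality is minor.

minor tenth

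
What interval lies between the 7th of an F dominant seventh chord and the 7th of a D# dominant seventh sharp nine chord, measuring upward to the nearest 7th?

augmented sixth

The 7th of F dominant seventh is Eb; the 7th of D# dominant seventh sharp nine is C#.
Eb up to C# is 10 semitones, a half step wider than a major sixth, so the interval is augmented.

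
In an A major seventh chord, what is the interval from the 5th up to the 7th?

Spelling the chord: A–C♯–E–G♯.
That puts E below G♯.
From E to G♯ is 4 semitones, exactly the major third.

major 3rd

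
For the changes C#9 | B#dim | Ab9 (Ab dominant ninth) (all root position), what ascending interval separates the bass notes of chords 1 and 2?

major 7th

The roots are C# and B#.
C# up to B# spans 7 letter names and 11 semitones — a major seventh.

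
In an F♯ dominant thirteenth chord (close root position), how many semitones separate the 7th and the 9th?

Spelling the chord: F♯-A♯-C♯-E-G♯-D♯.
E to G♯ is a major third: 4 semitones.

4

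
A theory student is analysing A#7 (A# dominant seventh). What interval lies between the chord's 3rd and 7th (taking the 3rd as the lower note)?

diminished fifth

A#7 is spelled A#–C##–E#–G#.
3rd = C##; 7th = G#.
From C## to G#: 6 semitones over a fifth = diminished.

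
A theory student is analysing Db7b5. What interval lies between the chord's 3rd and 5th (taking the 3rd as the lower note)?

Db7b5: Db F Abb Cb.
3rd = F; 5th = Abb.
F up to Abb is 2 semitones, a whole step narrower than a major third, so the interval is diminished.

diminished 3rd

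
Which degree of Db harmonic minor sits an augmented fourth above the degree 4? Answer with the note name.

The scale is Db Eb Fb Gb Ab Bbb C.
The degree 4 is Gb; an augmented fourth above that is C — scale degree 7.

C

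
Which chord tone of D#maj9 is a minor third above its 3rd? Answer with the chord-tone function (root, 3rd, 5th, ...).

D#maj9: D#-F##-A#-C##-E#.
The 3rd is F##. A minor third above F## is A#.
A# is the chord's 5th.

5th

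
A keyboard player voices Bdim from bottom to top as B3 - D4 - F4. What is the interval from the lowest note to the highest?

The outer voices are B3 and F4.
B up to F is 6 semitones, a half step narrower than a perfect fifth, so the interval is diminished.

diminished 5th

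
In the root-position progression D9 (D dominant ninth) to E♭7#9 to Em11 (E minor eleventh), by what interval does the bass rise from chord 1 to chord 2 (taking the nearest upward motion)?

minor 2nd

The roots are D and E♭.
From D to E♭: 1 semitone over a second = minor.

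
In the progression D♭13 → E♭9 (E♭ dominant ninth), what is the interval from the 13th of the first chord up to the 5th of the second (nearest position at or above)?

perfect unison

D♭13 has B♭ as its 13th, and E♭9 (E♭ dominant ninth) has B♭ as its 5th.
B♭ up to B♭ spans 1 letter names and 0 semitones — a perfect unison.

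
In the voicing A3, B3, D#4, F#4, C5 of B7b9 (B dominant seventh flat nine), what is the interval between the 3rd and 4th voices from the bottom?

Those voices are D#4 and F#4.
D# up to F# is 3 semitones, a half step narrower than a major third, so the interval is minor.

minor third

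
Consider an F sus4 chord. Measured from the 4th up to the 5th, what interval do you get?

Spelling the chord: F, Bb, C.
So we need the interval from Bb up to C.
Bb up to C spans 2 letter names and 2 semitones — a major second.

major 2nd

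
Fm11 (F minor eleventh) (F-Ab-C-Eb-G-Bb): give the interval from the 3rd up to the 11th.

major ninth

That puts Ab below Bb.
Ab up to Bb spans 9 letter names and 14 semitones — a major ninth.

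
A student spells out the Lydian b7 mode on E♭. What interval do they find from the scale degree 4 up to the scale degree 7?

d4

E♭ lydian dominant: E♭ F G A B♭ C D♭.
Scale degree 4 = A; 7th scale degree = D♭.
A up to D♭ is 4 semitones, a half step narrower than a perfect fourth, so the interval is diminished.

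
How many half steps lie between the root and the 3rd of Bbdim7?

3

Spelling the chord: Bb, Db, Fb, Abb.
Bb to Db is a minor third: 3 semitones.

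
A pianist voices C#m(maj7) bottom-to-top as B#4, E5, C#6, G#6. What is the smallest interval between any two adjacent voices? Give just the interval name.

diminished 4th

Adjacent intervals: B#4→E5 = diminished fourth; E5→C#6 = major sixth; C#6→G#6 = perfect fifth.
The smallest is B#4 to E5, a diminished fourth (4 semitones).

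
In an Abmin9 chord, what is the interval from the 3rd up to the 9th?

The chord tones of Abm9 are Ab–Cb–Eb–Gb–Bb.
That puts Cb below Bb.
Counting 7 letters and 11 half steps from Cb gives a major seventh.

M7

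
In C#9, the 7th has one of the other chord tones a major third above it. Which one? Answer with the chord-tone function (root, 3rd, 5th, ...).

C# dominant ninth: C# E# G# B D#.
The 7th is B. A major third above B is D#.
D# is the chord's 9th.

9th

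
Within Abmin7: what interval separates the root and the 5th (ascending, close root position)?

P5

Ab-7 (Ab minor seventh) is spelled Ab-Cb-Eb-Gb.
So we need the interval from Ab up to Eb.
Counting 5 letters and 7 half steps from Ab gives a perfect fifth.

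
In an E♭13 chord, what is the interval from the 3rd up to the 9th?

m7

E♭13 is spelled E♭ G B♭ D♭ F C.
The 3rd is G and the 9th is F.
From G to F: 10 semitones over a seventh = minor.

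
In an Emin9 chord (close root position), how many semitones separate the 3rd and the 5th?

4

Spelling the chord: E G B D F#.
G to B is a major third: 4 semitones.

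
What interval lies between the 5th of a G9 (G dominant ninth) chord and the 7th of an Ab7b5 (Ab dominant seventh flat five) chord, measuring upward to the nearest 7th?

The 5th of G9 (G dominant ninth) is D; the 7th of Ab7b5 (Ab dominant seventh flat five) is Gb.
From D to Gb: 4 semitones over a fourth = diminished.

diminished 4th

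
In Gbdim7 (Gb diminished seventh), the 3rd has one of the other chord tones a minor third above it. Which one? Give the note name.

Dbb

Gb°7 is spelled Gb, Bbb, Dbb, Fbb.
The 3rd is Bbb. A minor third above Bbb is Dbb.
Dbb is the chord's 5th.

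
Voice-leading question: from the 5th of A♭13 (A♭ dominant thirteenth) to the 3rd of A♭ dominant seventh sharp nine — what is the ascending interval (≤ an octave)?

major sixth

A♭13 (A♭ dominant thirteenth) has E♭ as its 5th, and A♭ dominant seventh sharp nine has C as its 3rd.
From E♭ to C is 9 semitones, exactly the major sixth.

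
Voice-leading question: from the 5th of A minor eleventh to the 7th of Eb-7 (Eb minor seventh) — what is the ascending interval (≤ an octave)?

diminished 7th

A minor eleventh has E as its 5th, and Eb-7 (Eb minor seventh) has Db as its 7th.
From E to Db: 9 semitones over a seventh = diminished.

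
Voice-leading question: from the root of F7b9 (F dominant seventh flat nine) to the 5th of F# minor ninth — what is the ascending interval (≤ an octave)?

augmented fifth

F7b9 (F dominant seventh flat nine) has F as its root, and F# minor ninth has C# as its 5th.
5 letter names make it a fifth; at 8 semitones (a half step wider than perfect) the quality is augmented.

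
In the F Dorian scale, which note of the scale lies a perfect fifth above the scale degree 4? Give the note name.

The scale is F G Ab Bb C D Eb.
The scale degree 4 is Bb; a perfect fifth above that is F — scale degree 1.

F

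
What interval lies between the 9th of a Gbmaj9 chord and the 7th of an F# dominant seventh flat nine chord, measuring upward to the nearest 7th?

augmented fifth

Gbmaj9 has Ab as its 9th, and F# dominant seventh flat nine has E as its 7th.
From Ab to E: 8 semitones over a fifth = augmented.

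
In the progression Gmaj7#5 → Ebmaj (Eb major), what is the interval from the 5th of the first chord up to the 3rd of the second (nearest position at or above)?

diminished fourth

The 5th of Gmaj7#5 is D#; the 3rd of Ebmaj (Eb major) is G.
4 letter names make it a fourth; at 4 semitones (a half step narrower than perfect) the quality is diminished.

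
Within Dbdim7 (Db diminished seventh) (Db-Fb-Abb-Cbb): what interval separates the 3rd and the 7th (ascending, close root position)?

diminished 5th

3rd = Fb; 7th = Cbb.
Fb up to Cbb is 6 semitones, a half step narrower than a perfect fifth, so the interval is diminished.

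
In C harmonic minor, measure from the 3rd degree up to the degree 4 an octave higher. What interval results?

major 9th

Spelling C harmonic minor: C D Eb F G Ab B.
So we need the interval from Eb up to F.
Counting 9 letters and 14 half steps from Eb gives a major ninth.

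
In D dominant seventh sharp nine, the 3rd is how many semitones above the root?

4

D7#9 (D dominant seventh sharp nine) is spelled D F# A C E#.
D to F# is a major third: 4 semitones.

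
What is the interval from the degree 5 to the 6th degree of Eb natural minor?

minor second

The scale runs Eb F Gb Ab Bb Cb Db.
The degree 5 is Bb and the scale degree 6 is Cb.
From Bb to Cb: 1 semitone over a second = minor.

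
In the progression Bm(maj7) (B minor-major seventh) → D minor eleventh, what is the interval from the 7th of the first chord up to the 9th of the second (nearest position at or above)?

Bm(maj7) (B minor-major seventh) has A♯ as its 7th, and D minor eleventh has E as its 9th.
A♯ up to E is 6 semitones, a half step narrower than a perfect fifth, so the interval is diminished.

diminished fifth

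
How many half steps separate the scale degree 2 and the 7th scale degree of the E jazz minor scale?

9

The scale is E F♯ G A B C♯ D♯.
F♯ up to D♯ is a major sixth — 9 semitones.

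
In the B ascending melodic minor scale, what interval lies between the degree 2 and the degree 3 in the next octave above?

minor 9th

B melodic minor: B C# D E F# G# A#.
Degree 2 = C#; 3rd scale degree (up an octave) = D.
From C# to D: 13 semitones over a ninth = minor.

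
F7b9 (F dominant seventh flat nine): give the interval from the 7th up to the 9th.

minor third

F7b9: F–A–C–Eb–Gb.
7th = Eb; 9th = Gb.
3 letter names make it a third; at 3 semitones (a half step narrower than major) the quality is minor.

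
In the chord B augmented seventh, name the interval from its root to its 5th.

B augmented seventh is spelled B D♯ F𝄪 A.
The root is B and the 5th is F𝄪.
B up to F𝄪 is 8 semitones, a half step wider than a perfect fifth, so the interval is augmented.

augmented fifth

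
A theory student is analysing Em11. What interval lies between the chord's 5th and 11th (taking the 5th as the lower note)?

Spelling the chord: E–G–B–D–F#–A.
5th = B; 11th = A.
B up to A is 10 semitones, a half step narrower than a major seventh, so the interval is minor.

minor seventh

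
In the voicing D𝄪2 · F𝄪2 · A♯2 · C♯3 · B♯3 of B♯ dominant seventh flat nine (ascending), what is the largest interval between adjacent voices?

M7

Adjacent intervals: D𝄪2→F𝄪2 = minor third; F𝄪2→A♯2 = minor third; A♯2→C♯3 = minor third; C♯3→B♯3 = major seventh.
The largest is C♯3 to B♯3, a major seventh (11 semitones).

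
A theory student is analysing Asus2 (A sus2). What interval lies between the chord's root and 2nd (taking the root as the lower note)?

Spelling the chord: A B E.
So we need the interval from A up to B.
Counting 2 letters and 2 half steps from A gives a major second.

major second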